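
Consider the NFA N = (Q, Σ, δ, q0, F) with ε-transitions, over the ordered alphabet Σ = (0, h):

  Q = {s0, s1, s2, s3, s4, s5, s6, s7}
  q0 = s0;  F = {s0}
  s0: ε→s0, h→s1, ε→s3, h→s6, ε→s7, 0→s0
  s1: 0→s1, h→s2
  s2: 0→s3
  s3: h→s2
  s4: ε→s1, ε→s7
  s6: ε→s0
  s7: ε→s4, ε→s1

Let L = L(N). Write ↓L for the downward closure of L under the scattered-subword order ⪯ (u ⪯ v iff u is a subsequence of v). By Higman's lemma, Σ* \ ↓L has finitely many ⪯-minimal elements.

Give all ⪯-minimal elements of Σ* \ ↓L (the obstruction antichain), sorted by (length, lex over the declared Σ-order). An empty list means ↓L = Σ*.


|Q|=8, |F|=1, |δ|=15 (8 ε).
min D↑ (1 st, q0=0, F={}): 0:0→0,h→0 [Hopcroft].
L(D↑) = ∅; no obstructions.

min(Σ*\↓L) = [].


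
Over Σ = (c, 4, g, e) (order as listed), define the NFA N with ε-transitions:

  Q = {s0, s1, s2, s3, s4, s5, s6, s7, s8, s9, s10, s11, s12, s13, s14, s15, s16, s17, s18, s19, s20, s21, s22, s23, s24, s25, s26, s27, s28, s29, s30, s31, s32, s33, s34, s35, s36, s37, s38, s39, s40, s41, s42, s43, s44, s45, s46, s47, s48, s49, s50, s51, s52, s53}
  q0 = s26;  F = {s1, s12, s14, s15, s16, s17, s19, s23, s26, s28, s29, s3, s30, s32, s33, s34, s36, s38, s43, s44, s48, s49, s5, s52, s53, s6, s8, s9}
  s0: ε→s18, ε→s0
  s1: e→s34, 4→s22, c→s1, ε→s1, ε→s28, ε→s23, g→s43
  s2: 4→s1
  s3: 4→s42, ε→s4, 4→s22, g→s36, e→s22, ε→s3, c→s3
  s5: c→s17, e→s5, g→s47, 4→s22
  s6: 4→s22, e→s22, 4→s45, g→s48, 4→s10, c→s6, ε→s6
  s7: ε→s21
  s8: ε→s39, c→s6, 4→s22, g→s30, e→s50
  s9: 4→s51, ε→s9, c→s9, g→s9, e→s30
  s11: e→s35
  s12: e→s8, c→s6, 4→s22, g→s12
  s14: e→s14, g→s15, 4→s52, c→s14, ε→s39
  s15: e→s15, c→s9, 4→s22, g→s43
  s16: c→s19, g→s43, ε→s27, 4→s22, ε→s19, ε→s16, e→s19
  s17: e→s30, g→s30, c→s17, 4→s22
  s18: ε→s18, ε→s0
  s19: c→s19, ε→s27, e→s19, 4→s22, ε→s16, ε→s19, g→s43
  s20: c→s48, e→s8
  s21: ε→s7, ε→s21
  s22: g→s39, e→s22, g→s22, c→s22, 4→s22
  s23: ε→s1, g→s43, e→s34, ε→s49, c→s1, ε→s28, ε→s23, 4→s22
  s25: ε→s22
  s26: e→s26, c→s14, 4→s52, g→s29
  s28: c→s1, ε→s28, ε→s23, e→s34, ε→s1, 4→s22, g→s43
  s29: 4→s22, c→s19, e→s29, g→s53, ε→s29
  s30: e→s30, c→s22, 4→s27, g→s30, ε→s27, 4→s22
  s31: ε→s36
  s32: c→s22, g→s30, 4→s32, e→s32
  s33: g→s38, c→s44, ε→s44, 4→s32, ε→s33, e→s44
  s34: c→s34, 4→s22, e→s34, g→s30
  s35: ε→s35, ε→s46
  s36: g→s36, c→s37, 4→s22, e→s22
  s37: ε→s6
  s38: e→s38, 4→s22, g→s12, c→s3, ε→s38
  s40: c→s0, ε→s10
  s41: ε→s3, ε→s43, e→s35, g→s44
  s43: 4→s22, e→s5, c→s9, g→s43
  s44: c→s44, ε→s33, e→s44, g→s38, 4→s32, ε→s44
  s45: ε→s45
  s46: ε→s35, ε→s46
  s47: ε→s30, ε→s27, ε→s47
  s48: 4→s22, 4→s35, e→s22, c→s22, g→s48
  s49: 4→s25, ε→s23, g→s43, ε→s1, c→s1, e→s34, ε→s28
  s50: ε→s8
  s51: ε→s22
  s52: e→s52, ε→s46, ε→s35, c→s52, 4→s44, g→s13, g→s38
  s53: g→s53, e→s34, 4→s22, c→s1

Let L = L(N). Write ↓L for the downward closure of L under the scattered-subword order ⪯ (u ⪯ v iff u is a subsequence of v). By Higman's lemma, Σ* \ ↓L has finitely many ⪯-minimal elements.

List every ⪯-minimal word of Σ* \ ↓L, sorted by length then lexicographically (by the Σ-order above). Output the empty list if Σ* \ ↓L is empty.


min(Σ*\↓L) = [g4, 444c, 4gce, cgcec, ggegc, 4ggcgc].

|Q|=54, |F|=28, |δ|=187 (57 ε).
min D↑ (24 st, q0=0, F={8}): 0:c→1,4→2,g→3,e→0 1:c→1,4→2,g→4,e→1 2:c→2,4→5,g→6,e→2 3:c→7,4→8,g→9,e→3 4:c→10,4→8,g→11,e→4 5:c→5,4→12,g→6,e→5 6:c→13,4→8,g→14,e→6 7:c→7,4→8,g→11,e→7 8:c→8,4→8,g→8,e→8 9:c→15,4→8,g→9,e→16 10:c→10,4→8,g→10,e→17 11:c→10,4→8,g→11,e→18 12:c→8,4→12,g→17,e→12 13:c→13,4→8,g→19,e→8 14:c→20,4→8,g→14,e→21 15:c→15,4→8,g→11,e→16 16:c→16,4→8,g→17,e→16 17:c→8,4→8,g→17,e→17 18:c→22,4→8,g→17,e→18 19:c→20,4→8,g→19,e→8 20:c→20,4→8,g→23,e→8 21:c→20,4→8,g→17,e→21 22:c→22,4→8,g→17,e→17 23:c→8,4→8,g→23,e→8 [Hopcroft].
'g4': run [43, 37, 10] end={s10,s22,s25,s27,s35,s39,s42,s45,s46,s51} — reject; 2/2 deletions ∈↓L.
'444c': run [43, 26, 22, 10, 2] end={s22,s39} — reject; 4/4 single-dels accept.
'4gce': run [43, 26, 20, 13, 2] end={s22,s39} rej; 4/4 del acc.
'cgcec': |S_i|=[43, 40, 27, 18, 4, 2] end={s22,s39} rej; 5/5 deletions ∈↓L.
'ggegc': run [43, 37, 28, 16, 8, 2] end={s22,s39} — reject; 5/5 single-dels accept.
'4ggcgc': run [43, 26, 20, 15, 9, 5, 2] end={s22,s39} ∉↓L; 6/6 deletions ∈↓L.
6 minimals (antichain).


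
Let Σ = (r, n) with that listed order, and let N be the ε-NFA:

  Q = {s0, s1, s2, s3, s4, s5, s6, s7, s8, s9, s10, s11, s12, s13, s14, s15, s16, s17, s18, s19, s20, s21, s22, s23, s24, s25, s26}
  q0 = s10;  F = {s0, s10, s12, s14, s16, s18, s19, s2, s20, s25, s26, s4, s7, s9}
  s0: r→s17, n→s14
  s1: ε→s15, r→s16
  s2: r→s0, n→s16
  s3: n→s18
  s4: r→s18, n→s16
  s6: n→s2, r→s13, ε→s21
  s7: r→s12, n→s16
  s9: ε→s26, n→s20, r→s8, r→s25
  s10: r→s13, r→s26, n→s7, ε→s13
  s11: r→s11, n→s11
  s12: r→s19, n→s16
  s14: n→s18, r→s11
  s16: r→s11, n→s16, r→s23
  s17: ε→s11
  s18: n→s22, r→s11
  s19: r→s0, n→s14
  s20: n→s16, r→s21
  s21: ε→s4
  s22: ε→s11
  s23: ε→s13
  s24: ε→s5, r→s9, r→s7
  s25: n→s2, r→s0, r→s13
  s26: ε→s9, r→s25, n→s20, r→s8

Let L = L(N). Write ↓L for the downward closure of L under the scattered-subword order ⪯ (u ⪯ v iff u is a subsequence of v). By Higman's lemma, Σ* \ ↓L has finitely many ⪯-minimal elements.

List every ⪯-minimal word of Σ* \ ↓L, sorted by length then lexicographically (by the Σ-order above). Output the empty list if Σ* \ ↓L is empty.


|Q|=27, |F|=14, |δ|=51 (10 ε).
min D↑ (14 st, q0=0, F={11}): 0:r→1,n→2 1:r→3,n→4 2:r→5,n→6 3:r→7,n→8 4:r→9,n→6 5:r→10,n→6 6:r→11,n→6 7:r→11,n→12 8:r→7,n→6 9:r→13,n→6 10:r→7,n→12 11:r→11,n→11 12:r→11,n→13 13:r→11,n→11 (ε-aug+det+¬).
'nnr': run [21, 16, 7, 3] end={s11,s13,s23} rej; 3/3 single-dels accept.
'rrrr': N↓-sim [21, 19, 15, 8, 2] end={s11,s17} rej; 4/4 single-dels accept.
'rnrrn': N↓-sim [21, 19, 13, 11, 6, 2] end={s11,s22} ∉↓L; 5/5 single-dels accept.
'rrrnnn': |S_i|=[21, 19, 15, 8, 4, 3, 2] end={s11,s22} rej; 6/6 del acc.
'nrrnnn': |S_i|=[21, 16, 13, 9, 4, 3, 2] end={s11,s22} rej; 6/6 del acc.
5 words, ⪯-incomp.

Antichain: [nnr, rrrr, rnrrn, rrrnnn, nrrnnn].


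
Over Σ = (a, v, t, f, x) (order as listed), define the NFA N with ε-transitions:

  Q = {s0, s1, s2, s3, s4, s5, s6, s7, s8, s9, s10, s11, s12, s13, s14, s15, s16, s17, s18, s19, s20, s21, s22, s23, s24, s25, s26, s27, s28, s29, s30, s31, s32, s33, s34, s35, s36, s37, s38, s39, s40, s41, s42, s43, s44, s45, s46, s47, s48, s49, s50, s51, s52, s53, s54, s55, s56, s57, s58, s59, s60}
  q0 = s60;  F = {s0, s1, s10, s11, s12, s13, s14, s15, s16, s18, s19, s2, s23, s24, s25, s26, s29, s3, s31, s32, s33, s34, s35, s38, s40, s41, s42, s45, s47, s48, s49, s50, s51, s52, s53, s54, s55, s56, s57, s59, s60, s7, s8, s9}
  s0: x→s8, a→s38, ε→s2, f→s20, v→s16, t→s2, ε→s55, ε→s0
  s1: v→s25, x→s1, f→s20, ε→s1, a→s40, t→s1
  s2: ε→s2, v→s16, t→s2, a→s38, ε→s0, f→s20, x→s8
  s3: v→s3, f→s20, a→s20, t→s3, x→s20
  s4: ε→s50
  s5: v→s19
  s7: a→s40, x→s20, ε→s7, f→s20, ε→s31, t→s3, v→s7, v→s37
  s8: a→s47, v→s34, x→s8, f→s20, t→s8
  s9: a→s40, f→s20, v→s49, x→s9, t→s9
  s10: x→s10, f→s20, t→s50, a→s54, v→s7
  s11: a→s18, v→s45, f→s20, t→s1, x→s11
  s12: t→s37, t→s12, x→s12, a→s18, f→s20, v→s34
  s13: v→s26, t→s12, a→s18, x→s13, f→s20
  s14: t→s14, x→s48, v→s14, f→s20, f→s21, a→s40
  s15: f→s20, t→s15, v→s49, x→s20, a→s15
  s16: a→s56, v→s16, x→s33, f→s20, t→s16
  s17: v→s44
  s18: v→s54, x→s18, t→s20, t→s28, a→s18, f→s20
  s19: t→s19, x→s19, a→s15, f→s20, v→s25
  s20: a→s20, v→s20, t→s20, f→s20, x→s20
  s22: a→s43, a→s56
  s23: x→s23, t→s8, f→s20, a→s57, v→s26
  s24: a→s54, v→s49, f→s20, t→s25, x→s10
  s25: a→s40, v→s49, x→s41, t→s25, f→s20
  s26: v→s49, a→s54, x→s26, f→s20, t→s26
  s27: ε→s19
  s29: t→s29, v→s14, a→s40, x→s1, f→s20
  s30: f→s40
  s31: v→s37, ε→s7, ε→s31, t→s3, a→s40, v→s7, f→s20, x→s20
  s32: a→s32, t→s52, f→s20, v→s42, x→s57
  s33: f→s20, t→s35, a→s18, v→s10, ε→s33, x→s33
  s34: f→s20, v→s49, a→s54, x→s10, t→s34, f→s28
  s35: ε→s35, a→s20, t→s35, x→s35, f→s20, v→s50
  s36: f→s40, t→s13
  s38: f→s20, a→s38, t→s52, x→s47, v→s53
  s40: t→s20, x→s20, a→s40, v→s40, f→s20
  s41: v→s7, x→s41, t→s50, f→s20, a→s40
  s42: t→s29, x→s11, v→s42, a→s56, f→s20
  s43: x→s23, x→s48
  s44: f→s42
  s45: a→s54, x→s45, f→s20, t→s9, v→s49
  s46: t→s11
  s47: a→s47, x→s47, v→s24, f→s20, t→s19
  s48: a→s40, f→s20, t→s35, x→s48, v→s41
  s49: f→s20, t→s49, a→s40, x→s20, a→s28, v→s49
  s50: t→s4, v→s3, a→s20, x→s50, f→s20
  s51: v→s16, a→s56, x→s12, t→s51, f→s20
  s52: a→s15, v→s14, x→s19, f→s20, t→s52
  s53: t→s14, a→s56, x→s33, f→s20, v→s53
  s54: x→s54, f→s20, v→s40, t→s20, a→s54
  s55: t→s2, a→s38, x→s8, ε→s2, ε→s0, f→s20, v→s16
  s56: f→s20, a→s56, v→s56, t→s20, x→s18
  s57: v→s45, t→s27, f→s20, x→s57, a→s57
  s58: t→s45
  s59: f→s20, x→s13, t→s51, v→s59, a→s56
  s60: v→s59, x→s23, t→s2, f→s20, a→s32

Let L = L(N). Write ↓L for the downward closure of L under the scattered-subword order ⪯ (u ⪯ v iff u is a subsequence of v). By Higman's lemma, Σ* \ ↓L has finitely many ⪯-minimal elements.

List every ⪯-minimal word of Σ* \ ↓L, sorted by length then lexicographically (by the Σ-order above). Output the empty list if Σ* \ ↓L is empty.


|Q|=61, |F|=44, |δ|=260 (16 ε).
min D↑ (42 st, q0=0, F={4}): 0:a→1,v→2,t→3,f→4,x→5 1:a→1,v→6,t→7,f→4,x→8 2:a→9,v→2,t→10,f→4,x→11 3:a→12,v→13,t→3,f→4,x→14 4:a→4,v→4,t→4,f→4,x→4 5:a→8,v→15,t→14,f→4,x→5 6:a→9,v→6,t→16,f→4,x→17 7:a→18,v→19,t→7,f→4,x→20 8:a→8,v→21,t→20,f→4,x→8 9:a→9,v→9,t→4,f→4,x→22 10:a→9,v→13,t→10,f→4,x→23 11:a→22,v→15,t→23,f→4,x→11 12:a→12,v→24,t→7,f→4,x→25 13:a→9,v→13,t→13,f→4,x→26 14:a→25,v→27,t→14,f→4,x→14 15:a→28,v→29,t→15,f→4,x→15 16:a→30,v→19,t→16,f→4,x→31 17:a→22,v→21,t→31,f→4,x→17 18:a→18,v→29,t→18,f→4,x→4 19:a→30,v→19,t→19,f→4,x→32 20:a→18,v→33,t→20,f→4,x→20 21:a→28,v→29,t→34,f→4,x→21 22:a→22,v→28,t→4,f→4,x→22 23:a→22,v→27,t→23,f→4,x→23 24:a→9,v→24,t→19,f→4,x→26 25:a→25,v→35,t→20,f→4,x→25 26:a→22,v→36,t→37,f→4,x→26 27:a→28,v→29,t→27,f→4,x→36 28:a→28,v→30,t→4,f→4,x→28 29:a→30,v→29,t→29,f→4,x→4 30:a→30,v→30,t→4,f→4,x→4 31:a→30,v→33,t→31,f→4,x→31 32:a→30,v→38,t→37,f→4,x→32 33:a→30,v→29,t→33,f→4,x→38 34:a→30,v→29,t→34,f→4,x→34 35:a→28,v→29,t→33,f→4,x→36 36:a→28,v→39,t→40,f→4,x→36 37:a→4,v→40,t→37,f→4,x→37 38:a→30,v→39,t→40,f→4,x→38 39:a→30,v→39,t→41,f→4,x→4 40:a→4,v→41,t→40,f→4,x→40 41:a→4,v→41,t→41,f→4,x→4.
'f': run [50, 3] end={s20,s21,s28} — reject; 1/1 deletions ∈↓L.
'vat': |S_i|=[50, 36, 6, 2] end={s20,s28} rej; 3/3 single-dels accept.
'atax': |S_i|=[50, 37, 23, 5, 1] end={s20} — reject; 4/4 deletions ∈↓L.
'xvvx': N↓-sim [50, 34, 19, 8, 1] end={s20} ∉↓L; 4/4 deletions ∈↓L.
'tvxta': N↓-sim [50, 41, 25, 16, 6, 1] end={s20} — reject; 5/5 deletions ∈↓L.
5 words, ⪯-incomp.

Antichain: [f, vat, atax, xvvx, tvxta].


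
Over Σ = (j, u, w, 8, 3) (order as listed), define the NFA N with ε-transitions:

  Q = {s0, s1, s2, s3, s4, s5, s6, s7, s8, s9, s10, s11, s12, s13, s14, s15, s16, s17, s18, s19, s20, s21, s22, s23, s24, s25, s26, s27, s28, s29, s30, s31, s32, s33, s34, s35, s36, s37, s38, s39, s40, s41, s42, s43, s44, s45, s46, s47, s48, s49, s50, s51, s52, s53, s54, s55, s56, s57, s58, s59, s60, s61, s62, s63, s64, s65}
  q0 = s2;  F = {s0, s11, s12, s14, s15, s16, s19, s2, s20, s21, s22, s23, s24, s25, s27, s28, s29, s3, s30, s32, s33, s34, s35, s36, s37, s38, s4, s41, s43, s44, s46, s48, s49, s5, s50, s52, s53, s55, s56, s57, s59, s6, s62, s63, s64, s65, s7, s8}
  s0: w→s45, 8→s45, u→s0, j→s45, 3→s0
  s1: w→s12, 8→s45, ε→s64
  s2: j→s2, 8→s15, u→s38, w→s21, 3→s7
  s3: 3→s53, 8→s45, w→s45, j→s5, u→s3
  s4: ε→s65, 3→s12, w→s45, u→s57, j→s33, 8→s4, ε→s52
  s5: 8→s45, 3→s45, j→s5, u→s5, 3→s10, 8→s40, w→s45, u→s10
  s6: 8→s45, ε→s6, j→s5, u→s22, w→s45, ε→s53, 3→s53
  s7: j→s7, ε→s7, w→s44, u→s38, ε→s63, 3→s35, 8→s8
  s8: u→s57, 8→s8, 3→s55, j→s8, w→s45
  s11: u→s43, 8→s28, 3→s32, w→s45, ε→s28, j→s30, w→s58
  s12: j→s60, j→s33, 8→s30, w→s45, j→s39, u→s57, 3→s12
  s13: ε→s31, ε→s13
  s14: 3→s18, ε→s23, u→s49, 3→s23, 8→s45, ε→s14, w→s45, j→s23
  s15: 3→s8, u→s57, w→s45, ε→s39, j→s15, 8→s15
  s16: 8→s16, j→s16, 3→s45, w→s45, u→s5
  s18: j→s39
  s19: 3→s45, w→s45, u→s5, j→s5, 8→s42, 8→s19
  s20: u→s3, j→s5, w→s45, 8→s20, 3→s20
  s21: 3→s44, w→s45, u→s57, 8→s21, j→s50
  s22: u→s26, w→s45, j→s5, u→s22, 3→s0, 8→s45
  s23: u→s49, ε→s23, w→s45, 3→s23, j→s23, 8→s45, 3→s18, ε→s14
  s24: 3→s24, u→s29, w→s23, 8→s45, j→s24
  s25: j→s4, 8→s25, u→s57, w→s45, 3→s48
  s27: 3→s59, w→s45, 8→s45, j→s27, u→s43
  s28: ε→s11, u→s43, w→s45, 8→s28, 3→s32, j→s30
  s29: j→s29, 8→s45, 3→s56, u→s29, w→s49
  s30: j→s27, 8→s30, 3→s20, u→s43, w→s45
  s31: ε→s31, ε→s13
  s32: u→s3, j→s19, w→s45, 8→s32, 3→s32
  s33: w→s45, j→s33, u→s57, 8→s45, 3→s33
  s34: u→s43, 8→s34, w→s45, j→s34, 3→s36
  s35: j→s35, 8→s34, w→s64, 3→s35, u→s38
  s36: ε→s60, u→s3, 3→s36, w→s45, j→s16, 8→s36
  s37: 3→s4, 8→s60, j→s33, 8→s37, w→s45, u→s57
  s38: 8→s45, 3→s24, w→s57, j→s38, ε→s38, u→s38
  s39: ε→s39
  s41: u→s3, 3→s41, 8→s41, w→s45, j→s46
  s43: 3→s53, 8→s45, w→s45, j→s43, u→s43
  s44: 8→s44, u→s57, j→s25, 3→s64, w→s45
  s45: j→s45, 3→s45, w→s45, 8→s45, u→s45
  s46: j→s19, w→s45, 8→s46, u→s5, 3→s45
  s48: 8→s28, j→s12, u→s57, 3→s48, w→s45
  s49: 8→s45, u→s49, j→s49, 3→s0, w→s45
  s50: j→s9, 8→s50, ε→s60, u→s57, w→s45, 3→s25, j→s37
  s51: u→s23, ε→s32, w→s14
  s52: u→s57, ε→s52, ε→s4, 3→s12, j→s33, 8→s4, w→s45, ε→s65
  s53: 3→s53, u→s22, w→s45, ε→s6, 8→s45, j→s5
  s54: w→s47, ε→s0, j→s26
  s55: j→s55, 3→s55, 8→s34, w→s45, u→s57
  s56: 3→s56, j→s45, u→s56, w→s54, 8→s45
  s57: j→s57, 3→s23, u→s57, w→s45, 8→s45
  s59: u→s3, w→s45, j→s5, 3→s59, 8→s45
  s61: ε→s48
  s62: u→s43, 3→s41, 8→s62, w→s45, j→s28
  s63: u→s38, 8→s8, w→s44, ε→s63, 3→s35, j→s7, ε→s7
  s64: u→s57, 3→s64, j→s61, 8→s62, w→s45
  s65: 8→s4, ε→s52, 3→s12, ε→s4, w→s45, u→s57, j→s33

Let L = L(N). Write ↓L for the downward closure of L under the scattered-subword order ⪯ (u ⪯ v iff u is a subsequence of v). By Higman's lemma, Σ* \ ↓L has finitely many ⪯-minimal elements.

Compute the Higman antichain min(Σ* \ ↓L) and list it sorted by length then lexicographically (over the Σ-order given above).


min(Σ*\↓L) = [u8, ww, 8w, u3u3j, wjjj8, 3383j3].

|Q|=66, |F|=48, |δ|=297 (33 ε).
min D↑ (43 st, q0=0, F={6}): 0:j→0,u→1,w→2,8→3,3→4 1:j→1,u→1,w→5,8→6,3→7 2:j→8,u→5,w→6,8→2,3→9 3:j→3,u→5,w→6,8→3,3→10 4:j→4,u→1,w→9,8→10,3→11 5:j→5,u→5,w→6,8→6,3→12 6:j→6,u→6,w→6,8→6,3→6 7:j→7,u→13,w→12,8→6,3→7 8:j→14,u→5,w→6,8→8,3→15 9:j→15,u→5,w→6,8→9,3→16 10:j→10,u→5,w→6,8→10,3→17 11:j→11,u→1,w→16,8→18,3→11 12:j→12,u→19,w→6,8→6,3→12 13:j→13,u→13,w→19,8→6,3→20 14:j→21,u→5,w→6,8→14,3→22 15:j→22,u→5,w→6,8→15,3→23 16:j→23,u→5,w→6,8→24,3→16 17:j→17,u→5,w→6,8→18,3→17 18:j→18,u→25,w→6,8→18,3→26 19:j→19,u→19,w→6,8→6,3→27 20:j→6,u→20,w→27,8→6,3→20 21:j→21,u→5,w→6,8→6,3→21 22:j→21,u→5,w→6,8→22,3→28 23:j→28,u→5,w→6,8→29,3→23 24:j→29,u→25,w→6,8→24,3→30 25:j→25,u→25,w→6,8→6,3→31 26:j→32,u→33,w→6,8→26,3→26 27:j→6,u→27,w→6,8→6,3→27 28:j→21,u→5,w→6,8→34,3→28 29:j→34,u→25,w→6,8→29,3→35 30:j→36,u→33,w→6,8→30,3→30 31:j→37,u→38,w→6,8→6,3→31 32:j→32,u→37,w→6,8→32,3→6 33:j→37,u→33,w→6,8→6,3→31 34:j→39,u→25,w→6,8→34,3→40 35:j→41,u→33,w→6,8→35,3→35 36:j→41,u→37,w→6,8→36,3→6 37:j→37,u→37,w→6,8→6,3→6 38:j→37,u→38,w→6,8→6,3→27 39:j→39,u→25,w→6,8→6,3→42 40:j→37,u→33,w→6,8→40,3→40 41:j→37,u→37,w→6,8→41,3→6 42:j→37,u→33,w→6,8→6,3→42 (ε-aug+det+¬).
'u8': |S_i|=[61, 23, 2] end={s40,s45} ∉↓L; 2/2 deletions ∈↓L.
'ww': |S_i|=[61, 47, 3] end={s45,s47,s58} rej; 2/2 del acc.
'8w': N↓-sim [61, 51, 2] end={s45,s58} — reject; 2/2 single-dels accept.
'u3u3j': |S_i|=[61, 23, 19, 12, 7, 2] end={s26,s45} — reject; 5/5 del acc.
'wjjj8': run [61, 47, 40, 31, 21, 2] end={s40,s45} rej; 5/5 deletions ∈↓L.
'3383j3': run [61, 55, 47, 28, 20, 8, 2] end={s10,s45} ∉↓L; 6/6 single-dels accept.
6 minimals (antichain).


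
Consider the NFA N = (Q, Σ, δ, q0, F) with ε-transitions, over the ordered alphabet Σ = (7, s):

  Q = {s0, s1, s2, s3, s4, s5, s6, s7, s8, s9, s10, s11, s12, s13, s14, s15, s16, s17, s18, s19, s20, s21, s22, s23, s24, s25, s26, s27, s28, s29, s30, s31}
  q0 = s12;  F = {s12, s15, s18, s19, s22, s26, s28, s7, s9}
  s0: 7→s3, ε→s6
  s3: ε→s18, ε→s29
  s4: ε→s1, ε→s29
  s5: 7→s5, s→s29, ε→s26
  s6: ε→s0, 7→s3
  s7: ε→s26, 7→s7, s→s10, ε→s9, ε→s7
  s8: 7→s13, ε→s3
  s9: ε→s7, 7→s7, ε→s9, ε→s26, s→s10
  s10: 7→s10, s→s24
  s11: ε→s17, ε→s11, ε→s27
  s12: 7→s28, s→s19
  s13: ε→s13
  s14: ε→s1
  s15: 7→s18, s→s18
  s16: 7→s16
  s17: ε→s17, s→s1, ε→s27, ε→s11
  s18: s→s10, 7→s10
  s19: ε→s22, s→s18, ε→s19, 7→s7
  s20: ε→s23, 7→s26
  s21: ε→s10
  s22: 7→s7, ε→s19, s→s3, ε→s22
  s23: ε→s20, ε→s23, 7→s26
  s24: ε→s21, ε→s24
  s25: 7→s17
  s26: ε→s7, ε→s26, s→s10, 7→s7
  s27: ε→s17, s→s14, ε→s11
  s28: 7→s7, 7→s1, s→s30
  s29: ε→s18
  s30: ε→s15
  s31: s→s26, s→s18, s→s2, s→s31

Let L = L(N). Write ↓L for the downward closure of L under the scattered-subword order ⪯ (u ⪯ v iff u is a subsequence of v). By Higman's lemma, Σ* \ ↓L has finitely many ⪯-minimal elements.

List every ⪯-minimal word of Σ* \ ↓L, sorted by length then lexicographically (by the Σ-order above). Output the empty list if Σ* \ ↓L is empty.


|Q|=32, |F|=9, |δ|=74 (38 ε).
min D↑ (7 st, q0=0, F={6}): 0:7→1,s→2 1:7→3,s→4 2:7→3,s→5 3:7→3,s→6 4:7→5,s→5 5:7→6,s→6 6:7→6,s→6.
'77s': run [16, 11, 8, 3] end={s10,s21,s24} — reject; 3/3 del acc.
's7s': |S_i|=[16, 13, 7, 3] end={s10,s21,s24} — reject; 3/3 deletions ∈↓L.
'ss7': N↓-sim [16, 13, 6, 3] end={s10,s21,s24} — reject; 3/3 single-dels accept.
'sss': N↓-sim [16, 13, 6, 3] end={s10,s21,s24} — reject; 3/3 del acc.
'7s77': |S_i|=[16, 11, 6, 4, 3] end={s10,s21,s24} rej; 4/4 single-dels accept.
5 obstructions.

min(Σ*\↓L) = [77s, s7s, ss7, sss, 7s77].


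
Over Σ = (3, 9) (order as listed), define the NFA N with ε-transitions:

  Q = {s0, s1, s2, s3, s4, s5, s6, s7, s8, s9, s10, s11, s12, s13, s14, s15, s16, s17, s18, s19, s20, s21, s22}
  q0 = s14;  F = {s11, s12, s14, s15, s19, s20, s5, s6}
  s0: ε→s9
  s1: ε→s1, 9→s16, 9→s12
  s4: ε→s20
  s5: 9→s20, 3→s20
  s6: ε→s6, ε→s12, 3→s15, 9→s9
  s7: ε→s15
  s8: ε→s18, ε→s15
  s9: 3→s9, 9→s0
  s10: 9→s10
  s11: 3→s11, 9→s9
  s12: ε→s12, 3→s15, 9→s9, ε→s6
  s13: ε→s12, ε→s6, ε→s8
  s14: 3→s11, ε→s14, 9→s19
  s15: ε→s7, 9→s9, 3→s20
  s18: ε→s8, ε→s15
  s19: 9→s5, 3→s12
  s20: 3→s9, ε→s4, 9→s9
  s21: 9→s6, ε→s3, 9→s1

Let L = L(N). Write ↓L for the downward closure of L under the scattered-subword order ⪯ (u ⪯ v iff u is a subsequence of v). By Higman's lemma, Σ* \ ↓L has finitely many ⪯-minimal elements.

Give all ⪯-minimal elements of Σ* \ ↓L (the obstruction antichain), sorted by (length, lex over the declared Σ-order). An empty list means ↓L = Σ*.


|Q|=23, |F|=8, |δ|=42 (19 ε).
min D↑ (8 st, q0=0, F={3}): 0:3→1,9→2 1:3→1,9→3 2:3→4,9→5 3:3→3,9→3 4:3→6,9→3 5:3→7,9→7 6:3→7,9→3 7:3→3,9→3 [Hopcroft].
'39': run [12, 9, 2] end={s0,s9} — reject; 2/2 deletions ∈↓L.
'9933': |S_i|=[12, 10, 5, 4, 2] end={s0,s9} ∉↓L; 4/4 del acc.
'9993': run [12, 10, 5, 4, 2] end={s0,s9} — reject; 4/4 single-dels accept.
'9999': N↓-sim [12, 10, 5, 4, 2] end={s0,s9} ∉↓L; 4/4 single-dels accept.
'93333': |S_i|=[12, 10, 8, 6, 4, 2] end={s0,s9} ∉↓L; 5/5 del acc.
5 obstructions.

A = [39, 9933, 9993, 9999, 93333].


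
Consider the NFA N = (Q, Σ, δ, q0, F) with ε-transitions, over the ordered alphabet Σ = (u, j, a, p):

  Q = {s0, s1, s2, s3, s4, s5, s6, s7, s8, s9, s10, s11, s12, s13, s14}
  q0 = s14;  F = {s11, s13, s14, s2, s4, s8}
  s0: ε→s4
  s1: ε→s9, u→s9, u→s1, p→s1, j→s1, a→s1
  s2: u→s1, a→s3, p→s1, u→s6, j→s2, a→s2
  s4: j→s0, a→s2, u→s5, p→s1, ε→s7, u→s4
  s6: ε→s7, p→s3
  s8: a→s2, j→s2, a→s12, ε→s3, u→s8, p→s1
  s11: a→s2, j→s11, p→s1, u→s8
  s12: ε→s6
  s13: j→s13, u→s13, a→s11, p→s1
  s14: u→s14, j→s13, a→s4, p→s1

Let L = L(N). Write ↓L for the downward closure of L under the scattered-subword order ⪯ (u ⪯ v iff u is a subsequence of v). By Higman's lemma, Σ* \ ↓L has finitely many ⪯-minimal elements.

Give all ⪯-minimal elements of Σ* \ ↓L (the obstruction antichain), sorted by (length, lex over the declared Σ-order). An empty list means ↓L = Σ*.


|Q|=15, |F|=6, |δ|=40 (6 ε).
min D↑ (7 st, q0=0, F={3}): 0:u→0,j→1,a→2,p→3 1:u→1,j→1,a→4,p→3 2:u→2,j→2,a→5,p→3 3:u→3,j→3,a→3,p→3 4:u→6,j→4,a→5,p→3 5:u→3,j→5,a→5,p→3 6:u→6,j→5,a→5,p→3.
'p': run [14, 3] end={s1,s3,s9} ∉↓L; 1/1 single-dels accept.
'aau': N↓-sim [14, 12, 7, 5] end={s1,s3,s6,s7,s9} — reject; 3/3 del acc.
'jauju': run [14, 13, 9, 8, 6, 5] end={s1,s3,s6,s7,s9} rej; 5/5 del acc.
3 minimals (antichain).

min(Σ*\↓L) = [p, aau, jauju].


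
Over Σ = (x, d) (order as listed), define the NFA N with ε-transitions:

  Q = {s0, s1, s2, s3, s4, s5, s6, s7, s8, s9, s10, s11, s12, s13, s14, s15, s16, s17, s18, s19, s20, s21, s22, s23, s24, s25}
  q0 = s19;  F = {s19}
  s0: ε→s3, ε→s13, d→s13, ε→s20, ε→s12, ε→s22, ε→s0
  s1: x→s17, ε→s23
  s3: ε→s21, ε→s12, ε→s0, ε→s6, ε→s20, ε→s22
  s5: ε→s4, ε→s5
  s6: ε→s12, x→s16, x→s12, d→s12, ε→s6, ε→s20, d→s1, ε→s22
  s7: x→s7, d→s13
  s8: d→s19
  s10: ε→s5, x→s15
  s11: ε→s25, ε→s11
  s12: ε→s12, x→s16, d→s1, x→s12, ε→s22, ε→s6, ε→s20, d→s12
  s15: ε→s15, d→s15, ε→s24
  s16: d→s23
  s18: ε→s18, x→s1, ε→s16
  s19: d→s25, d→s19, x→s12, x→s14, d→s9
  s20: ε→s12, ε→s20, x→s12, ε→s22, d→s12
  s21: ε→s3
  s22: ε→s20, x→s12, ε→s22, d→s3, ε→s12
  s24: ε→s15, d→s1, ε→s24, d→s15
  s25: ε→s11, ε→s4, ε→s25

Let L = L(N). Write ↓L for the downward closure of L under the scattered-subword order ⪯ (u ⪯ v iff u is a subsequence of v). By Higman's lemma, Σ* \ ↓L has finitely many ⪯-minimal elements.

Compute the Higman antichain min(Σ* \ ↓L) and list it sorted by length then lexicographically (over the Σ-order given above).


|Q|=26, |F|=1, |δ|=70 (42 ε).
min D↑ (2 st, q0=0, F={1}): 0:x→1,d→0 1:x→1,d→1.
'x': run [18, 13] end={s0,s1,s12,s13,s14,s16,s17,s20,s21,s22,s23,s3,…} rej; 1/1 del acc.
1 obstructions.

A = [x].


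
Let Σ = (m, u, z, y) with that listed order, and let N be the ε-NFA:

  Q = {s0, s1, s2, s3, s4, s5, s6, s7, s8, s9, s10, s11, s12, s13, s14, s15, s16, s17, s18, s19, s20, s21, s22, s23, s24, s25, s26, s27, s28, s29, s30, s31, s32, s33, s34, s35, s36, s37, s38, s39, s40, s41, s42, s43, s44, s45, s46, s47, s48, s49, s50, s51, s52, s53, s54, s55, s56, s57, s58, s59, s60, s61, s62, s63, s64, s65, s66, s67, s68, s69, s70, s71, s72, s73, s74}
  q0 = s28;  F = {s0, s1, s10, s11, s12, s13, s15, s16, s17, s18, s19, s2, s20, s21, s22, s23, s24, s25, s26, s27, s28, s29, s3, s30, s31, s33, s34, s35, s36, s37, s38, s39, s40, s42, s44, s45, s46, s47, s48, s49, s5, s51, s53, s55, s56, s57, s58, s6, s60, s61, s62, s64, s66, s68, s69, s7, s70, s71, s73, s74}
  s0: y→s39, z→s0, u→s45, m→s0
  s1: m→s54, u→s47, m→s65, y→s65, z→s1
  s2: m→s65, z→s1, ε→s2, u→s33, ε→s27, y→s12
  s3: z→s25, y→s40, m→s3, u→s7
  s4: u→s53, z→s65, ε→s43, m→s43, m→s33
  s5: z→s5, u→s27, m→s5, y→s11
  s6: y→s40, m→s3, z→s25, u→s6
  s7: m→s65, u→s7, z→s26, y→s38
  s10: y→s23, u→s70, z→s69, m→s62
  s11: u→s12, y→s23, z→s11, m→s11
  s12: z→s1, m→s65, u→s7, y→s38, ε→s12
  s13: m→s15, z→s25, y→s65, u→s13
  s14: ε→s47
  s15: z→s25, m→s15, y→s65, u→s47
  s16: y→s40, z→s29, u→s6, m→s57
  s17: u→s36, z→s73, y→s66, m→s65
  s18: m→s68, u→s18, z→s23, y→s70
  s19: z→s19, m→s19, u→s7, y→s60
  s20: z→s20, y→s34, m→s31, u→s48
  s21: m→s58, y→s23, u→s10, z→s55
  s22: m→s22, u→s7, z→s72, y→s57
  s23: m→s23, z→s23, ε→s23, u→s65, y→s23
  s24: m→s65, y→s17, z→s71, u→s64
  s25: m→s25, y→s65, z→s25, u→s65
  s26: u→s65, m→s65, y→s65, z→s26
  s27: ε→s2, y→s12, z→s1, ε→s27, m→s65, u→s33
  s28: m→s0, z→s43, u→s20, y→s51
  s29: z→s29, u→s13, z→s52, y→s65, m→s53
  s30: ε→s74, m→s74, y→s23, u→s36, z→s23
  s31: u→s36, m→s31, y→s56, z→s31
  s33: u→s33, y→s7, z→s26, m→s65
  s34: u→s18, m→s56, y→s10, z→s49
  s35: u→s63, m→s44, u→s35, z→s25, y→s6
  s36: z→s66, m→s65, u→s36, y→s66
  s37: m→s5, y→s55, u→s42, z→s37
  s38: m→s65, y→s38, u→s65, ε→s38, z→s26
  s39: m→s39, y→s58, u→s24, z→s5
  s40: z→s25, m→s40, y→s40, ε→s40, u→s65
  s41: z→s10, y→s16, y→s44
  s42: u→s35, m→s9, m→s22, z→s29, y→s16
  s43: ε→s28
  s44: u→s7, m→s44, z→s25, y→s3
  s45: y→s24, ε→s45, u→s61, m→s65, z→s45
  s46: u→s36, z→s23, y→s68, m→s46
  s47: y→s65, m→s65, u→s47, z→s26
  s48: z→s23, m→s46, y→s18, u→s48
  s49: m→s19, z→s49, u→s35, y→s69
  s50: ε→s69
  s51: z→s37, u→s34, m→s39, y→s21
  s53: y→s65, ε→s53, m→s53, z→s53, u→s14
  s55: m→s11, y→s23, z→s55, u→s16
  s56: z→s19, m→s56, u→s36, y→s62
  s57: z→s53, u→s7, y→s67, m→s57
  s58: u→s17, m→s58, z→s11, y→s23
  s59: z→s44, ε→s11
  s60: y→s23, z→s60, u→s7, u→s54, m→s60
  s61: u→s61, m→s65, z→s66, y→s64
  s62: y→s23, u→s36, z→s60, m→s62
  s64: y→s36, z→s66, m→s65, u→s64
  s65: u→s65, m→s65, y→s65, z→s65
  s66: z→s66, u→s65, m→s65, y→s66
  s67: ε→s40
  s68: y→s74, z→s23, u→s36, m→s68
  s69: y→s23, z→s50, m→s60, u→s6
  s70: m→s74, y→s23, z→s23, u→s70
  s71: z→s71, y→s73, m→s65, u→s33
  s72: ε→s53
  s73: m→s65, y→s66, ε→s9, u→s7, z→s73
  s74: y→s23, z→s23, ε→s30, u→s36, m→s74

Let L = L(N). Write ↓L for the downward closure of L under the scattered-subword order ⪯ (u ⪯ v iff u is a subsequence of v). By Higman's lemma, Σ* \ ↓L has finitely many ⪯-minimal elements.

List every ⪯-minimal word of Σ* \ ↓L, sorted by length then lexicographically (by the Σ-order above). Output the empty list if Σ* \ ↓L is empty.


min(Σ*\↓L) = [mum, uuzu, yyyu, umuyu, yzuzy].

|Q|=75, |F|=60, |δ|=277 (20 ε).
min D↑ (59 st, q0=0, F={11}): 0:m→1,u→2,z→0,y→3 1:m→1,u→4,z→1,y→5 2:m→6,u→7,z→2,y→8 3:m→5,u→8,z→9,y→10 4:m→11,u→12,z→4,y→13 5:m→5,u→13,z→14,y→15 6:m→6,u→16,z→6,y→17 7:m→18,u→7,z→19,y→20 8:m→17,u→20,z→21,y→22 9:m→14,u→23,z→9,y→24 10:m→15,u→22,z→24,y→19 11:m→11,u→11,z→11,y→11 12:m→11,u→12,z→25,y→26 13:m→11,u→26,z→27,y→28 14:m→14,u→29,z→14,y→30 15:m→15,u→28,z→30,y→19 16:m→11,u→16,z→25,y→25 17:m→17,u→16,z→31,y→32 18:m→18,u→16,z→19,y→33 19:m→19,u→11,z→19,y→19 20:m→33,u→20,z→19,y→34 21:m→31,u→35,z→21,y→36 22:m→32,u→34,z→36,y→19 23:m→37,u→35,z→38,y→39 24:m→30,u→39,z→24,y→19 25:m→11,u→11,z→25,y→25 26:m→11,u→26,z→25,y→16 27:m→11,u→40,z→27,y→41 28:m→11,u→16,z→41,y→25 29:m→11,u→40,z→42,y→43 30:m→30,u→43,z→30,y→19 31:m→31,u→44,z→31,y→45 32:m→32,u→16,z→45,y→19 33:m→33,u→16,z→19,y→46 34:m→46,u→34,z→19,y→19 35:m→47,u→35,z→48,y→49 36:m→45,u→49,z→36,y→19 37:m→37,u→44,z→50,y→51 38:m→50,u→52,z→38,y→11 39:m→51,u→49,z→38,y→53 40:m→11,u→40,z→54,y→44 41:m→11,u→44,z→41,y→25 42:m→11,u→55,z→42,y→11 43:m→11,u→44,z→42,y→56 44:m→11,u→44,z→54,y→56 45:m→45,u→44,z→45,y→19 46:m→46,u→16,z→19,y→19 47:m→47,u→44,z→48,y→57 48:m→48,u→11,z→48,y→11 49:m→57,u→49,z→48,y→53 50:m→50,u→55,z→50,y→11 51:m→51,u→44,z→50,y→53 52:m→58,u→52,z→48,y→11 53:m→53,u→11,z→48,y→53 54:m→11,u→11,z→54,y→11 55:m→11,u→55,z→54,y→11 56:m→11,u→11,z→54,y→56 57:m→57,u→44,z→48,y→53 58:m→58,u→55,z→48,y→11.
'mum': run [70, 47, 22, 2] end={s54,s65} rej; 3/3 deletions ∈↓L.
'uuzu': |S_i|=[70, 59, 29, 5, 1] end={s65} ∉↓L; 4/4 del acc.
'yyyu': N↓-sim [70, 61, 39, 8, 1] end={s65} rej; 4/4 deletions ∈↓L.
'umuyu': |S_i|=[70, 59, 30, 9, 4, 1] end={s65} ∉↓L; 5/5 del acc.
'yzuzy': N↓-sim [70, 61, 44, 31, 13, 1] end={s65} ∉↓L; 5/5 single-dels accept.
5 words, ⪯-incomp.


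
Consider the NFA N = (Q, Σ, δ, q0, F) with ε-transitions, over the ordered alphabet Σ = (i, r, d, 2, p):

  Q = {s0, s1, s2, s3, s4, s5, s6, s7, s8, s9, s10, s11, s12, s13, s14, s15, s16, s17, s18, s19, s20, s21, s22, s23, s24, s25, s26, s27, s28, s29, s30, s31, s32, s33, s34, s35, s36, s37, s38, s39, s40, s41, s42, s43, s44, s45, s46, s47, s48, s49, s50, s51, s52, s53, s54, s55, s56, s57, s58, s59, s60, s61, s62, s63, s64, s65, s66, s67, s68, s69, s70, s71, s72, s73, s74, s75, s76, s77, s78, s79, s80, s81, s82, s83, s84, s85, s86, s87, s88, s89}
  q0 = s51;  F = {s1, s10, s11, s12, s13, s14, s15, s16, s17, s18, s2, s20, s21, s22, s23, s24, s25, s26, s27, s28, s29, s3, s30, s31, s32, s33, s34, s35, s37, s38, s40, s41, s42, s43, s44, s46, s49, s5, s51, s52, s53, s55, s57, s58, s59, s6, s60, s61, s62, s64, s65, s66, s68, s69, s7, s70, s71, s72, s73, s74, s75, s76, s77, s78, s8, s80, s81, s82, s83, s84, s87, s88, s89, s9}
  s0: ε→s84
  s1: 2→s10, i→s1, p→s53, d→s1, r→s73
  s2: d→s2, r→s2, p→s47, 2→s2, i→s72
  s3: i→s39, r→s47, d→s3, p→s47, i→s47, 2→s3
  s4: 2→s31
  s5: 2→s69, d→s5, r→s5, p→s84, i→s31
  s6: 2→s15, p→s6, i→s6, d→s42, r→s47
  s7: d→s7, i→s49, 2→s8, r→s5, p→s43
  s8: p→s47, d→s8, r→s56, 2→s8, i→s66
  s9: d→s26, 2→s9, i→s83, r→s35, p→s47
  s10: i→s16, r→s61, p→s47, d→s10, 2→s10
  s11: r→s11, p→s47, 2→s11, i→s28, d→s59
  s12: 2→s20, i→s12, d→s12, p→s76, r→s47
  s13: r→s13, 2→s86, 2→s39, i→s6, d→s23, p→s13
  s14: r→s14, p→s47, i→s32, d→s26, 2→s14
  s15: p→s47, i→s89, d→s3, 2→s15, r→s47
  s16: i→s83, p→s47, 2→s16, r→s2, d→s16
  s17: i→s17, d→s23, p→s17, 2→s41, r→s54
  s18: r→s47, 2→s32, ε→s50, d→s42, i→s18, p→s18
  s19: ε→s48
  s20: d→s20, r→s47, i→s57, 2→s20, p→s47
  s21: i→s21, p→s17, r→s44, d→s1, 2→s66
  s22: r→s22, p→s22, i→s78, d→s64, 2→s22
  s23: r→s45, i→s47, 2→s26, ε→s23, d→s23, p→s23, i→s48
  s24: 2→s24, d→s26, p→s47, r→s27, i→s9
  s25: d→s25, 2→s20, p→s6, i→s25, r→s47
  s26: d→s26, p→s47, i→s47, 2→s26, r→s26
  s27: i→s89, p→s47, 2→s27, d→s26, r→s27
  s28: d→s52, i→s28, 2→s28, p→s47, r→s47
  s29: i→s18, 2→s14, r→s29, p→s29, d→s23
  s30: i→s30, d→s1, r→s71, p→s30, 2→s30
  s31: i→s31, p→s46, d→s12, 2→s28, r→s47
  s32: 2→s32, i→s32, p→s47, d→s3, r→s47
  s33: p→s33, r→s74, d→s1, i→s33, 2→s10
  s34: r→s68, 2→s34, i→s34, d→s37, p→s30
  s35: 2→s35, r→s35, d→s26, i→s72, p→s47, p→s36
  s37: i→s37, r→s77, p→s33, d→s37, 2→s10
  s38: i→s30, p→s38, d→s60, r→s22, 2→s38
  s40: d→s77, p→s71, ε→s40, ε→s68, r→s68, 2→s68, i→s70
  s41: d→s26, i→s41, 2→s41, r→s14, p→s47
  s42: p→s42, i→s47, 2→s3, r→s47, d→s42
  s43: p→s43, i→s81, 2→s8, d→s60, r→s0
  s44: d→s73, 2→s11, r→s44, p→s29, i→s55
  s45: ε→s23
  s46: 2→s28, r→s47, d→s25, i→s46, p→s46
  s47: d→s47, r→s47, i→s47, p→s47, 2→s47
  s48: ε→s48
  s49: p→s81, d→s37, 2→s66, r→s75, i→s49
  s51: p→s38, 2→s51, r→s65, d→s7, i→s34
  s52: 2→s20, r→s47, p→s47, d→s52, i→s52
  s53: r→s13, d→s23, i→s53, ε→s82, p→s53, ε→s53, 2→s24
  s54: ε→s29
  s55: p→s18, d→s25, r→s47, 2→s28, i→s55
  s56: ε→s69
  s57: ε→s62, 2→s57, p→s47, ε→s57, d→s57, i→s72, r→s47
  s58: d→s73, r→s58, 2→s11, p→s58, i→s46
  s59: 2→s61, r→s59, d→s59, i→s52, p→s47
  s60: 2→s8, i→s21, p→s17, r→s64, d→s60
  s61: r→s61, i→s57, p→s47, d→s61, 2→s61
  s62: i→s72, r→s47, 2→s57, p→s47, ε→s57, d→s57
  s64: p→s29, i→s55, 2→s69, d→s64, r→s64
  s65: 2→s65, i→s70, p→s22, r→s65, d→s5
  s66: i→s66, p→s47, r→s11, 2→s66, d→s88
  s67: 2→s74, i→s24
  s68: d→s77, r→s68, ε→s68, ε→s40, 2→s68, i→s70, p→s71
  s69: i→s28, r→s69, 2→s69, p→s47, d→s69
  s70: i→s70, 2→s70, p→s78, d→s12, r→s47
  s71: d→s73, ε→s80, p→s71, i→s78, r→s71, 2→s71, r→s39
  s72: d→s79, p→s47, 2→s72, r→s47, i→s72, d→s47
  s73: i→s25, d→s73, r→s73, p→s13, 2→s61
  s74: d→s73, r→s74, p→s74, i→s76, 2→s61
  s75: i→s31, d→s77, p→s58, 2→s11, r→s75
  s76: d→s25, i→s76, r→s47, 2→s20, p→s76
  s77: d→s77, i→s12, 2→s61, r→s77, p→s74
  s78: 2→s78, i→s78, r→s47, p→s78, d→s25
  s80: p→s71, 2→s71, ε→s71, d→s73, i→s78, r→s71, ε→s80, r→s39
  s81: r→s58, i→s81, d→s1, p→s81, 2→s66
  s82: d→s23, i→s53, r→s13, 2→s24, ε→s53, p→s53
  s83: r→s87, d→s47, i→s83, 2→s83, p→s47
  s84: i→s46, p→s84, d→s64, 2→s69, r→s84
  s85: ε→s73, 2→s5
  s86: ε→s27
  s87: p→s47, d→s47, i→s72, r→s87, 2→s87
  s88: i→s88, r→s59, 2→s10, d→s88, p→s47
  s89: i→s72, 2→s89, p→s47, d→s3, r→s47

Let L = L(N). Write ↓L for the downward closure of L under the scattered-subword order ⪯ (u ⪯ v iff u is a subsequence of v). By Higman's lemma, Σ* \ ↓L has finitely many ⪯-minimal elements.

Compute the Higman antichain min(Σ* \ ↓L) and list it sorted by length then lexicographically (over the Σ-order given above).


min(Σ*\↓L) = [rir, d2p, pdpdi, id2iid].

|Q|=90, |F|=74, |δ|=409 (23 ε).
min D↑ (71 st, q0=0, F={20}): 0:i→1,r→2,d→3,2→0,p→4 1:i→1,r→5,d→6,2→1,p→7 2:i→8,r→2,d→9,2→2,p→10 3:i→11,r→9,d→3,2→12,p→13 4:i→7,r→10,d→14,2→4,p→4 5:i→8,r→5,d→15,2→5,p→16 6:i→6,r→15,d→6,2→17,p→18 7:i→7,r→16,d→19,2→7,p→7 8:i→8,r→20,d→21,2→8,p→22 9:i→23,r→9,d→9,2→24,p→25 10:i→22,r→10,d→26,2→10,p→10 11:i→11,r→27,d→6,2→28,p→29 12:i→28,r→24,d→12,2→12,p→20 13:i→29,r→25,d→14,2→12,p→13 14:i→30,r→26,d→14,2→12,p→31 15:i→21,r→15,d→15,2→32,p→33 16:i→22,r→16,d→34,2→16,p→16 17:i→35,r→32,d→17,2→17,p→20 18:i→18,r→33,d→19,2→17,p→18 19:i→19,r→34,d→19,2→17,p→36 20:i→20,r→20,d→20,2→20,p→20 21:i→21,r→20,d→21,2→37,p→38 22:i→22,r→20,d→39,2→22,p→22 23:i→23,r→20,d→21,2→40,p→41 24:i→40,r→24,d→24,2→24,p→20 25:i→41,r→25,d→26,2→24,p→25 26:i→42,r→26,d→26,2→24,p→43 27:i→23,r→27,d→15,2→44,p→45 28:i→28,r→44,d→46,2→28,p→20 29:i→29,r→45,d→19,2→28,p→29 30:i→30,r→47,d→19,2→28,p→31 31:i→31,r→43,d→48,2→49,p→31 32:i→50,r→32,d→32,2→32,p→20 33:i→38,r→33,d→34,2→32,p→33 34:i→39,r→34,d→34,2→32,p→51 35:i→52,r→53,d→35,2→35,p→20 36:i→36,r→51,d→48,2→54,p→36 37:i→50,r→20,d→37,2→37,p→20 38:i→38,r→20,d→39,2→37,p→38 39:i→39,r→20,d→39,2→37,p→55 40:i→40,r→20,d→56,2→40,p→20 41:i→41,r→20,d→39,2→40,p→41 42:i→42,r→20,d→39,2→40,p→57 43:i→57,r→43,d→48,2→58,p→43 44:i→40,r→44,d→59,2→44,p→20 45:i→41,r→45,d→34,2→44,p→45 46:i→46,r→59,d→46,2→17,p→20 47:i→42,r→47,d→34,2→44,p→43 48:i→20,r→48,d→48,2→60,p→48 49:i→49,r→58,d→60,2→49,p→20 50:i→61,r→20,d→50,2→50,p→20 51:i→55,r→51,d→48,2→62,p→51 52:i→52,r→63,d→20,2→52,p→20 53:i→61,r→53,d→53,2→53,p→20 54:i→64,r→62,d→60,2→54,p→20 55:i→55,r→20,d→65,2→66,p→55 56:i→56,r→20,d→56,2→37,p→20 57:i→57,r→20,d→65,2→67,p→57 58:i→67,r→58,d→60,2→58,p→20 59:i→56,r→59,d→59,2→32,p→20 60:i→20,r→60,d→60,2→60,p→20 61:i→61,r→20,d→20,2→61,p→20 62:i→68,r→62,d→60,2→62,p→20 63:i→61,r→63,d→20,2→63,p→20 64:i→52,r→69,d→60,2→64,p→20 65:i→20,r→20,d→65,2→70,p→65 66:i→68,r→20,d→70,2→66,p→20 67:i→67,r→20,d→70,2→67,p→20 68:i→61,r→20,d→70,2→68,p→20 69:i→61,r→69,d→60,2→69,p→20 70:i→20,r→20,d→70,2→70,p→20 [Hopcroft].
'rir': |S_i|=[85, 60, 26, 1] end={s47} — reject; 3/3 single-dels accept.
'd2p': |S_i|=[85, 73, 35, 2] end={s36,s47} ∉↓L; 3/3 deletions ∈↓L.
'pdpdi': N↓-sim [85, 71, 56, 32, 9, 3] end={s39,s47,s48} rej; 5/5 single-dels accept.
'id2iid': N↓-sim [85, 71, 43, 23, 16, 6, 2] end={s47,s79} rej; 6/6 single-dels accept.
4 obstructions.


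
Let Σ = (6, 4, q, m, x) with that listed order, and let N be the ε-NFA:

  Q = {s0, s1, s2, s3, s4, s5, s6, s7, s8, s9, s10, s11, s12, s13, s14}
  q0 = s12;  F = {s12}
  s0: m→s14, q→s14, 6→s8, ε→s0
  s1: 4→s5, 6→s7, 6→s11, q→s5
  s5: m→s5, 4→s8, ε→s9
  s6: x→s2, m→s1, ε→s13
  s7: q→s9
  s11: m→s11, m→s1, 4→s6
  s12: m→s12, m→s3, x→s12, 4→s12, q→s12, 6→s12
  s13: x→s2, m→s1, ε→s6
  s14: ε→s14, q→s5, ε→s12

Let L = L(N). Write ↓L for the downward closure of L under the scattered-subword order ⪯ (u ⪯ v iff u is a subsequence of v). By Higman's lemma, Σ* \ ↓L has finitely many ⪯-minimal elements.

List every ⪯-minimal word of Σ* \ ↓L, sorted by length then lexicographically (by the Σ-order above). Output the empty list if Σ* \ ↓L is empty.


|Q|=15, |F|=1, |δ|=30 (6 ε).
min D↑ (1 st, q0=0, F={}): 0:6→0,4→0,q→0,m→0,x→0.
L(D↑) = ∅; no obstructions.

A = [].
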